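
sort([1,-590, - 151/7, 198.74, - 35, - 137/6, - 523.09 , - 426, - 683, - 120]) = [ - 683, - 590, - 523.09,- 426, - 120, - 35, - 137/6, - 151/7, 1,198.74]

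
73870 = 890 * 83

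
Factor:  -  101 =  -  101^1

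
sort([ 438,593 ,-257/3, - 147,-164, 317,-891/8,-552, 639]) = [ - 552,- 164, - 147, -891/8,-257/3,  317,  438,593,639]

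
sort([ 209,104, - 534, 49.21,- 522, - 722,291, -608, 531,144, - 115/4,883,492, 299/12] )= [-722,-608, - 534, - 522,  -  115/4, 299/12, 49.21,  104,144,209,291,492,531,883 ] 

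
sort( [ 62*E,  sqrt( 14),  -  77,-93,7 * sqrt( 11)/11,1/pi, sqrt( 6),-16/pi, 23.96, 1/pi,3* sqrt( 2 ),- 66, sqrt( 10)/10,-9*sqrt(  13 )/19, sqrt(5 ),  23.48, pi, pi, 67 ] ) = [  -  93, - 77,-66 ,  -  16/pi,-9*sqrt(13) /19,  sqrt( 10)/10, 1/pi, 1/pi,7*sqrt( 11 ) /11,sqrt (5 ), sqrt( 6 ), pi, pi,sqrt(14 ),3 *sqrt(2 ),  23.48, 23.96, 67 , 62 * E ] 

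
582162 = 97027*6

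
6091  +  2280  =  8371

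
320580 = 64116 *5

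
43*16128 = 693504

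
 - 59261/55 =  - 59261/55 = - 1077.47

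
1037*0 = 0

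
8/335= 8/335=0.02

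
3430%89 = 48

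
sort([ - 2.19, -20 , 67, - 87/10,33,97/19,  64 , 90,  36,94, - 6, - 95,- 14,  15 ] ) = [ - 95 , - 20 ,-14,- 87/10 ,  -  6 ,- 2.19,97/19, 15, 33,36,64,67,90, 94]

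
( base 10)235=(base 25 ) 9a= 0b11101011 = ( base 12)177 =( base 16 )EB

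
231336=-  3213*( - 72)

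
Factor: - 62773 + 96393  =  33620 = 2^2*5^1 * 41^2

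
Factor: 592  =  2^4*37^1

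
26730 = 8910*3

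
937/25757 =937/25757=0.04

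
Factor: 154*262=2^2*7^1*11^1*131^1 = 40348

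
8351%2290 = 1481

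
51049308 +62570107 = 113619415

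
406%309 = 97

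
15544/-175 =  - 15544/175=-88.82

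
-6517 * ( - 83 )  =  540911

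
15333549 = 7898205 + 7435344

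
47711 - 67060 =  - 19349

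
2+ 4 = 6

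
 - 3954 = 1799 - 5753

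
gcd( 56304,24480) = 2448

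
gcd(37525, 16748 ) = 79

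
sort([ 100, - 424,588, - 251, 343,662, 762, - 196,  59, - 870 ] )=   [  -  870, -424, -251,-196,  59,100, 343,588 , 662,762]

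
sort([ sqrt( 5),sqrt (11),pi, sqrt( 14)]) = [sqrt( 5), pi, sqrt( 11),  sqrt( 14) ] 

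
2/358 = 1/179 = 0.01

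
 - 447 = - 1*447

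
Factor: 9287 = 37^1*251^1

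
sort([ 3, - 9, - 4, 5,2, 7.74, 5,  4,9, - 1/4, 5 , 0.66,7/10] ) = [ - 9, - 4,-1/4, 0.66, 7/10 , 2, 3,4,5, 5, 5, 7.74, 9 ] 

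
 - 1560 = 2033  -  3593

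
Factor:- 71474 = - 2^1*13^1*2749^1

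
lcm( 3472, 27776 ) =27776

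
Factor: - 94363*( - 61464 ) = 2^3*3^1*13^1*197^2*479^1 = 5799927432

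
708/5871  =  236/1957 = 0.12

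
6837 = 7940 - 1103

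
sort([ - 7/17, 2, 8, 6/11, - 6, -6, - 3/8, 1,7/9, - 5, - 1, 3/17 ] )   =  [ - 6, - 6, - 5 ,-1, - 7/17, - 3/8, 3/17, 6/11 , 7/9, 1,2, 8]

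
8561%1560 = 761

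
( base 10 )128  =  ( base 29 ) 4c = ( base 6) 332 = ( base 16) 80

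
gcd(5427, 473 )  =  1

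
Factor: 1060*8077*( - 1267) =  - 10847572540 = - 2^2*5^1*7^1*41^1*53^1*181^1*197^1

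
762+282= 1044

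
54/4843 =54/4843 = 0.01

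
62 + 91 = 153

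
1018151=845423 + 172728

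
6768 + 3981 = 10749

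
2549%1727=822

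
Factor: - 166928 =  - 2^4*  10433^1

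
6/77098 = 3/38549 = 0.00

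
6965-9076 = - 2111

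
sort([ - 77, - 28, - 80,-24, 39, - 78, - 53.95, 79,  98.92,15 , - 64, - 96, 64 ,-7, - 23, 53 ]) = [ -96,-80, - 78, - 77, - 64, - 53.95, - 28  , - 24, - 23, - 7,15 , 39, 53, 64, 79, 98.92]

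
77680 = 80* 971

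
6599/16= 412+7/16  =  412.44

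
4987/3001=1 + 1986/3001 = 1.66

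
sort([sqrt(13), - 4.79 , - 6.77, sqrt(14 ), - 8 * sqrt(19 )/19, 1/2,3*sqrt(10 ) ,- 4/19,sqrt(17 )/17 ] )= [-6.77, - 4.79,-8*sqrt( 19 )/19, - 4/19,sqrt(17 )/17,1/2, sqrt( 13),  sqrt(14 ), 3*sqrt(10 ) ] 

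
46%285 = 46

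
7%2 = 1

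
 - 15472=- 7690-7782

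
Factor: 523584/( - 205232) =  - 324/127 = -2^2*3^4*127^( - 1 ) 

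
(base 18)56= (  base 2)1100000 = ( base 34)2s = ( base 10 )96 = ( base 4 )1200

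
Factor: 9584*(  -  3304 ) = - 31665536 = - 2^7*7^1*59^1*599^1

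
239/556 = 239/556= 0.43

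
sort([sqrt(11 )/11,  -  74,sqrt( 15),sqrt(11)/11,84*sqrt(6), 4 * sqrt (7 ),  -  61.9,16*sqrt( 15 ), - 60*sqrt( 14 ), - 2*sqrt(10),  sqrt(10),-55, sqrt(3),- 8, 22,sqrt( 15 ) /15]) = [ - 60*sqrt(14), - 74,- 61.9, -55,- 8, - 2*sqrt(10), sqrt(15)/15, sqrt(11)/11,sqrt( 11)/11,sqrt(3), sqrt(10), sqrt(15 ), 4 * sqrt( 7 ),22,16*sqrt( 15) , 84 *sqrt(6 )] 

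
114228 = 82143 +32085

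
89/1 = 89=89.00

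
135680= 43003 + 92677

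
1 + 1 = 2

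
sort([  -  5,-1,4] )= [ - 5,  -  1,  4 ]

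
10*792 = 7920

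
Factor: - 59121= - 3^2*6569^1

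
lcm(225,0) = 0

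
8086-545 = 7541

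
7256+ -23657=  -  16401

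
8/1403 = 8/1403 = 0.01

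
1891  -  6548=-4657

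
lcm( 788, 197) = 788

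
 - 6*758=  - 4548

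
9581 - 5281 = 4300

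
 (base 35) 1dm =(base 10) 1702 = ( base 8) 3246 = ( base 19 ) 4db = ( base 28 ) 24M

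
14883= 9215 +5668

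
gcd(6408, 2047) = 89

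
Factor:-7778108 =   -  2^2 * 13^1*149579^1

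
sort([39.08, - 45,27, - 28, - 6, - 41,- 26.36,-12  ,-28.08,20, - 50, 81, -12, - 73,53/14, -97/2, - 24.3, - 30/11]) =[  -  73, - 50, -97/2, - 45,- 41, - 28.08, - 28, - 26.36, - 24.3, - 12, - 12,- 6, - 30/11 , 53/14 , 20, 27,  39.08,81 ]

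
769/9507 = 769/9507 = 0.08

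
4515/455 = 9 + 12/13 = 9.92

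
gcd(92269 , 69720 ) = 1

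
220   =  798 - 578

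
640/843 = 640/843 = 0.76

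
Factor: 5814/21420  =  2^ ( - 1)*5^ ( - 1)*7^(- 1)*19^1=19/70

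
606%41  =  32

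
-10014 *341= - 3414774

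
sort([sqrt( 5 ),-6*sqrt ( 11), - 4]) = [-6 * sqrt(11),  -  4, sqrt(5 )]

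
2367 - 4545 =-2178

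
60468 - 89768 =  - 29300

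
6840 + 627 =7467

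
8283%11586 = 8283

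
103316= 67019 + 36297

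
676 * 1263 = 853788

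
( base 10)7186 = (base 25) BCB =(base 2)1110000010010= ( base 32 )70I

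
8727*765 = 6676155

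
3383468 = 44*76897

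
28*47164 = 1320592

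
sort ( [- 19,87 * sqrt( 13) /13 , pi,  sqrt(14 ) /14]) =[ - 19,  sqrt(14)/14, pi,87*sqrt ( 13) /13 ] 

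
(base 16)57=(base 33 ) 2l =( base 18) 4f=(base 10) 87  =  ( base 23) 3I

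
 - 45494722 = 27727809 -73222531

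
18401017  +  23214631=41615648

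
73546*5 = 367730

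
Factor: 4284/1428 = 3^1 = 3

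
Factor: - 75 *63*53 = -250425 = -  3^3*5^2*7^1*53^1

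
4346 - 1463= 2883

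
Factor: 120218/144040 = 2^( - 2 )*5^(  -  1 )*7^1*13^( - 1 )*31^1  =  217/260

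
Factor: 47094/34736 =141/104 = 2^(-3 ) * 3^1 * 13^( - 1)* 47^1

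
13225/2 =13225/2 = 6612.50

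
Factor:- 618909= -3^1*206303^1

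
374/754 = 187/377  =  0.50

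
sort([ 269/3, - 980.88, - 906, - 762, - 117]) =[ - 980.88  , - 906,-762, - 117 , 269/3] 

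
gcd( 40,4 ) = 4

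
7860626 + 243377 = 8104003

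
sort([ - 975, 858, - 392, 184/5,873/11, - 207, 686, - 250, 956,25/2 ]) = [ - 975, - 392, - 250, - 207, 25/2, 184/5,873/11 , 686,  858 , 956] 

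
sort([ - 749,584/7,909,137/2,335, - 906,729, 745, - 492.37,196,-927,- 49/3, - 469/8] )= [ - 927, -906, - 749, - 492.37, - 469/8, - 49/3 , 137/2,584/7,196, 335 , 729 , 745,909]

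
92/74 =46/37 =1.24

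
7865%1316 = 1285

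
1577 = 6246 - 4669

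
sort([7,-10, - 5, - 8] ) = [-10, - 8, - 5, 7]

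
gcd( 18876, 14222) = 26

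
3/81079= 3/81079  =  0.00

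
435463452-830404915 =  - 394941463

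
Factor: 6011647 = 6011647^1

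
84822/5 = 16964  +  2/5=16964.40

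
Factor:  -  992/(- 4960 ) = 1/5 =5^ ( - 1)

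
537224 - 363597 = 173627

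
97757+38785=136542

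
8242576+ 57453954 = 65696530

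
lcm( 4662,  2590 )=23310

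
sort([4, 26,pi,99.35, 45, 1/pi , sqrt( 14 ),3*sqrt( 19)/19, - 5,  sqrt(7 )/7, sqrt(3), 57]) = [ - 5, 1/pi,sqrt (7 ) /7,3*sqrt( 19)/19, sqrt( 3 ),  pi, sqrt(14), 4, 26,  45,57,  99.35]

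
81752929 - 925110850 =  -843357921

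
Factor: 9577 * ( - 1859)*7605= -135396705015 = -3^2*5^1*11^1*13^4*61^1 *157^1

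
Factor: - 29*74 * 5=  - 10730= - 2^1 *5^1*29^1*37^1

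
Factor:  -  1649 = - 17^1*97^1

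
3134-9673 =-6539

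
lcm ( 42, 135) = 1890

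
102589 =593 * 173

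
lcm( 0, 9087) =0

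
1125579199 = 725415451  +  400163748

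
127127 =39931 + 87196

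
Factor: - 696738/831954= - 7^1*53^1*443^(-1) = - 371/443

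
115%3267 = 115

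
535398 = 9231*58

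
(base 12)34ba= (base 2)1011100001110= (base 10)5902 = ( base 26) 8J0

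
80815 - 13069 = 67746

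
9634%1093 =890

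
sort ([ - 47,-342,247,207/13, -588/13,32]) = [ - 342 , - 47, - 588/13, 207/13,32, 247 ] 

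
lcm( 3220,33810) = 67620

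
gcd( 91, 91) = 91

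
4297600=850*5056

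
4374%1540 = 1294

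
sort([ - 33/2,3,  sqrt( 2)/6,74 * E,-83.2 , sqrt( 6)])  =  [ - 83.2, - 33/2,sqrt (2) /6,sqrt(6), 3,74*E ] 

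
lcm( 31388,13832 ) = 816088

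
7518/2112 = 3 + 197/352 = 3.56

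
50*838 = 41900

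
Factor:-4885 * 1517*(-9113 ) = 5^1*13^1*37^1 * 41^1*701^1* 977^1 = 67532296585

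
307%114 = 79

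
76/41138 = 38/20569 = 0.00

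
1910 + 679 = 2589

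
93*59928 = 5573304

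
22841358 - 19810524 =3030834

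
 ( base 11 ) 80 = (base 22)40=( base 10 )88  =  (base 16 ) 58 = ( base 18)4G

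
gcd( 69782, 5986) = 82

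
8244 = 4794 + 3450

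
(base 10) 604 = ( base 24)114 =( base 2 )1001011100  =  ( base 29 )ko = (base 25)O4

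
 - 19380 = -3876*5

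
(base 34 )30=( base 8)146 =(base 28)3I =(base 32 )36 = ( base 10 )102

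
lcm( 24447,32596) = 97788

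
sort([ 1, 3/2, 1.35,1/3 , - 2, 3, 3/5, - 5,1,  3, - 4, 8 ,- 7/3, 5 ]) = [ - 5 , - 4 , - 7/3 , -2,1/3,  3/5,1 , 1 , 1.35, 3/2,3 , 3,5, 8]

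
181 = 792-611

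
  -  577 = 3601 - 4178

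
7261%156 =85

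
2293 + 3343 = 5636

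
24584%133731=24584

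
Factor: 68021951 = 67^1*281^1*3613^1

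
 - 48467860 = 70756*(-685)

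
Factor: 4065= 3^1 * 5^1*271^1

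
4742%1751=1240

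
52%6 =4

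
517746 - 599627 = - 81881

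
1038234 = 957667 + 80567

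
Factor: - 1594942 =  - 2^1*29^1 * 107^1*257^1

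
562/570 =281/285= 0.99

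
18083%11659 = 6424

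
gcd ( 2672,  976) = 16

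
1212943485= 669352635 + 543590850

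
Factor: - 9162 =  - 2^1*3^2 * 509^1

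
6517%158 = 39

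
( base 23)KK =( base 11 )3A7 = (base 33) ei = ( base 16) 1E0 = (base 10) 480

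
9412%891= 502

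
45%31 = 14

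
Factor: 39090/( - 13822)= - 19545/6911 =-3^1*5^1*1303^1*6911^( - 1 ) 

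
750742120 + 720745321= 1471487441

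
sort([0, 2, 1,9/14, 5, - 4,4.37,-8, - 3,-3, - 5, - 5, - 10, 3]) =[  -  10, - 8, - 5, - 5,-4,-3,-3,0,  9/14, 1, 2, 3, 4.37, 5]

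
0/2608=0=   0.00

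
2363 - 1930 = 433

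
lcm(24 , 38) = 456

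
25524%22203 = 3321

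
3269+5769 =9038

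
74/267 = 74/267 = 0.28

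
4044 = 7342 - 3298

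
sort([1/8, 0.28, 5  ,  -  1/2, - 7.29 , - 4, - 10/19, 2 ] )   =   [ - 7.29, - 4,  -  10/19, - 1/2, 1/8, 0.28,2, 5]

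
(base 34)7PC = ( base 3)110021122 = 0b10001011111010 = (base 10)8954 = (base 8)21372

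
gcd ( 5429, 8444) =1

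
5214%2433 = 348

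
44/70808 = 11/17702  =  0.00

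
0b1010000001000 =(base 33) 4ND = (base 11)3942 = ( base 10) 5128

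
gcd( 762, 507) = 3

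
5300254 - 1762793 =3537461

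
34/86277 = 34/86277 = 0.00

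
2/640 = 1/320 = 0.00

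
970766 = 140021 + 830745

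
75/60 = 5/4 = 1.25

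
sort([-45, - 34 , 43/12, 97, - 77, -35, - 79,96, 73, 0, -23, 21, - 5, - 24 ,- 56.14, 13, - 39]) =[  -  79, - 77, - 56.14, - 45, - 39, - 35 , - 34, - 24,-23,  -  5,0, 43/12,  13,21,  73 , 96, 97] 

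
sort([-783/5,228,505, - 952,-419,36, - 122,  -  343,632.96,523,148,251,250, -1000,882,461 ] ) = [ - 1000, - 952,  -  419, - 343,-783/5,-122,36,148 , 228, 250, 251,461, 505,523,632.96,  882 ]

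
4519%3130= 1389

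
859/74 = 11+ 45/74 = 11.61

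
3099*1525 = 4725975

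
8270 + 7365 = 15635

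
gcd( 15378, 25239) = 3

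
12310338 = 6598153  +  5712185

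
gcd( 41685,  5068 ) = 7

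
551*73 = 40223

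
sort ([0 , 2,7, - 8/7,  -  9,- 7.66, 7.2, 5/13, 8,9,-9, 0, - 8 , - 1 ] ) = [ -9,-9, - 8,-7.66, - 8/7,-1,0, 0, 5/13,2, 7, 7.2, 8, 9 ] 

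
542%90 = 2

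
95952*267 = 25619184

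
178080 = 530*336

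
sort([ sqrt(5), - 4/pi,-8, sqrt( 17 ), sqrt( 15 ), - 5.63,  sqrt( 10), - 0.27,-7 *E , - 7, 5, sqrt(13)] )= [ - 7 * E,  -  8, - 7, - 5.63, - 4/pi,-0.27,sqrt( 5), sqrt( 10 ), sqrt( 13), sqrt(15 ),sqrt(17 ), 5] 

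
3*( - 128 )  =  - 384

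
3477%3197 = 280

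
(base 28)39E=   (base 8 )5072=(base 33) 2db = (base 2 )101000111010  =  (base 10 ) 2618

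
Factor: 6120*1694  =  2^4*3^2 * 5^1*7^1*11^2 *17^1  =  10367280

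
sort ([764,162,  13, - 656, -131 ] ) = [ - 656, - 131, 13,162,764 ]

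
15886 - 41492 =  - 25606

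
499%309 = 190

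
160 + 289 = 449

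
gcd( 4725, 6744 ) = 3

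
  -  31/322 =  - 1+291/322 = - 0.10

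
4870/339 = 4870/339  =  14.37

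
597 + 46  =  643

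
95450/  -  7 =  - 95450/7 = - 13635.71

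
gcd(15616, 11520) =256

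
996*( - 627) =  - 624492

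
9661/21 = 460+1/21 = 460.05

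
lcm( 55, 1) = 55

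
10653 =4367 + 6286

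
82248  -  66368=15880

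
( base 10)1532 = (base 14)7B6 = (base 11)1173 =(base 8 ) 2774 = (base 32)1FS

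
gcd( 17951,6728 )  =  29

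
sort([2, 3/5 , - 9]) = [ - 9,3/5,  2] 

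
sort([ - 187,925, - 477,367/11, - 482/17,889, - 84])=[ -477, - 187, - 84, - 482/17,367/11, 889, 925] 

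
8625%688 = 369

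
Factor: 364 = 2^2*7^1*13^1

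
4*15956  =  63824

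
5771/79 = 5771/79 = 73.05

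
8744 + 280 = 9024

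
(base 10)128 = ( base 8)200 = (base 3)11202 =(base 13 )9B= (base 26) 4o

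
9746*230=2241580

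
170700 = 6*28450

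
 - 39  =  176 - 215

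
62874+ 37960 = 100834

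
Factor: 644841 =3^4*19^1*419^1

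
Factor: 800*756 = 604800=2^7*3^3*5^2*7^1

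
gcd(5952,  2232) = 744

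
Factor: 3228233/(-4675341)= - 3^ ( - 1) * 11^( - 1)*19^1*131^1*1297^1*141677^(-1)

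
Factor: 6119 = 29^1*211^1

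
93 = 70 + 23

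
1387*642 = 890454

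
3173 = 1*3173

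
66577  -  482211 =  - 415634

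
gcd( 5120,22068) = 4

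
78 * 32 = 2496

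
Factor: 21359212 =2^2*7^1*37^1*53^1 *389^1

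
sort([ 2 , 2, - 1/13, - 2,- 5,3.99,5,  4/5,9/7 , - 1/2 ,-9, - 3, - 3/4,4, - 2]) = [ - 9, - 5, - 3,- 2, - 2, - 3/4, - 1/2, - 1/13,4/5 , 9/7 , 2, 2,3.99,  4,5]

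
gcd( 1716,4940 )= 52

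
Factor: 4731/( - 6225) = -5^( - 2 )*19^1= - 19/25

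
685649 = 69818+615831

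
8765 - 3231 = 5534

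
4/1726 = 2/863 = 0.00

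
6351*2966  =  18837066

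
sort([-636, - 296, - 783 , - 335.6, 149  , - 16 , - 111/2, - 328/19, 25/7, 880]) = [ - 783  , - 636, - 335.6, - 296, - 111/2,-328/19,  -  16,25/7, 149,880 ] 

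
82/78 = 41/39 = 1.05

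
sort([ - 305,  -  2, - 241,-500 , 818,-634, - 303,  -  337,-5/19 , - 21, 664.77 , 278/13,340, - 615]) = [ - 634,-615,-500,-337, - 305, - 303,-241, - 21, - 2,-5/19, 278/13,340,664.77, 818] 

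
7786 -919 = 6867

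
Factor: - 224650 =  - 2^1*5^2*4493^1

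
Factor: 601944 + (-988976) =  - 387032 = - 2^3*101^1*479^1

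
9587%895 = 637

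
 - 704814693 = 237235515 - 942050208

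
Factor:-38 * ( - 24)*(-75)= -2^4*3^2 *5^2*19^1 = - 68400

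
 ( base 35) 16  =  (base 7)56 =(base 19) 23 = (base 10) 41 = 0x29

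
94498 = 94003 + 495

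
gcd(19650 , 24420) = 30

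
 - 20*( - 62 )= 1240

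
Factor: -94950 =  - 2^1*3^2*5^2 * 211^1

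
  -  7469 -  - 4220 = -3249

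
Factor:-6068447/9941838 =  - 2^(  -  1 ) * 3^(-1)*7^1 * 11^1 * 17^( - 1 )*29^( -1 )*53^1*1487^1*3361^( - 1 )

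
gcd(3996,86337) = 9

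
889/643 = 1+246/643 = 1.38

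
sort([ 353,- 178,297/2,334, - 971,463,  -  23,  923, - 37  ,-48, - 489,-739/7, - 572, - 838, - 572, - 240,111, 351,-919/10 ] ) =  [-971 ,- 838 , - 572, - 572, - 489, - 240,-178,- 739/7,-919/10, -48, - 37,-23,111,297/2,334, 351,353, 463, 923]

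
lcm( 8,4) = 8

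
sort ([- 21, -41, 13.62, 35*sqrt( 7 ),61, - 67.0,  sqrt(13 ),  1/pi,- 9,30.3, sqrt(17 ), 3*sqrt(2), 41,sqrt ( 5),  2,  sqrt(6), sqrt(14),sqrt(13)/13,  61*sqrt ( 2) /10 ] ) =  [-67.0, - 41, - 21, - 9,  sqrt(13 )/13, 1/pi, 2,sqrt( 5 ),sqrt(6),sqrt( 13 ),sqrt(14),  sqrt( 17 ), 3*sqrt( 2), 61*sqrt(2) /10, 13.62,30.3, 41,61, 35*sqrt (7)]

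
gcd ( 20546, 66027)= 1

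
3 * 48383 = 145149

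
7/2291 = 7/2291 = 0.00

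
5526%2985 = 2541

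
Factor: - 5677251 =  - 3^1*23^1 * 82279^1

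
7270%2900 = 1470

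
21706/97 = 223+75/97  =  223.77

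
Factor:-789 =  - 3^1*263^1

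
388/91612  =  97/22903= 0.00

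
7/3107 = 7/3107 = 0.00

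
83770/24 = 41885/12 = 3490.42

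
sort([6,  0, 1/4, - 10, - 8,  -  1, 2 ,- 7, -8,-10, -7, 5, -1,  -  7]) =[ - 10, - 10 ,-8,  -  8, - 7, - 7, - 7, - 1, - 1,0, 1/4, 2,  5, 6]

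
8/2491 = 8/2491 =0.00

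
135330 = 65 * 2082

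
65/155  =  13/31 = 0.42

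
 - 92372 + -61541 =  - 153913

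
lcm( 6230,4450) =31150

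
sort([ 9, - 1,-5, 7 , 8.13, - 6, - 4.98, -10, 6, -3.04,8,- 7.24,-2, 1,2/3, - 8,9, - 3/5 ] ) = [ - 10, - 8, - 7.24, - 6,-5,-4.98, - 3.04, - 2, - 1, - 3/5,  2/3,1,6, 7,8, 8.13, 9,9]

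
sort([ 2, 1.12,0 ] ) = [ 0,1.12,2] 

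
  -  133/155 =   -  133/155= - 0.86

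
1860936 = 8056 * 231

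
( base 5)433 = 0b1110110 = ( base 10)118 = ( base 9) 141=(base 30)3s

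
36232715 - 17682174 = 18550541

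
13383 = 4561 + 8822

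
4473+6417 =10890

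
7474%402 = 238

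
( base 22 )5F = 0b1111101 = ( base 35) 3k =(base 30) 45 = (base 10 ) 125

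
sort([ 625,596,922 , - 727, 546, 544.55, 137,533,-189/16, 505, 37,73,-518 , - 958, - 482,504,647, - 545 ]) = [ - 958, - 727, -545, - 518, - 482, - 189/16,  37 , 73, 137 , 504,505, 533, 544.55,546,596,  625,  647,922]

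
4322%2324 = 1998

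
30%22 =8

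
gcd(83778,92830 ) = 2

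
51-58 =- 7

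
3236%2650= 586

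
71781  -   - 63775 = 135556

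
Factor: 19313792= 2^7*150889^1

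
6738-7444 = - 706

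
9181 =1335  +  7846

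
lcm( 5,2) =10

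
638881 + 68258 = 707139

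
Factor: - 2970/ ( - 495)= 2^1*3^1  =  6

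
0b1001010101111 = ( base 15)163D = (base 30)59d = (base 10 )4783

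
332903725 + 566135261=899038986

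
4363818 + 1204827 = 5568645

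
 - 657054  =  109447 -766501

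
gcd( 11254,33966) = 34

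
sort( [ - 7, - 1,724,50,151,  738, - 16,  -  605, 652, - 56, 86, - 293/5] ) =[ - 605 , - 293/5, - 56, - 16, - 7, - 1 , 50,  86, 151,652, 724, 738]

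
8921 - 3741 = 5180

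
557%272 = 13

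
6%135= 6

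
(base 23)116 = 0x22E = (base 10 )558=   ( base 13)33c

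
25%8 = 1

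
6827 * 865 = 5905355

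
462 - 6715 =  - 6253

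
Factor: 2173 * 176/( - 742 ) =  - 2^3 * 7^ (  -  1 )*11^1*41^1 = -3608/7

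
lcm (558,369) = 22878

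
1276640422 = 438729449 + 837910973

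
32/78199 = 32/78199  =  0.00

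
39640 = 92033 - 52393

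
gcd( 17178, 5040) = 42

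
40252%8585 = 5912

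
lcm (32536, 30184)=2505272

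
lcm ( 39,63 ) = 819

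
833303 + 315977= 1149280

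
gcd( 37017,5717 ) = 1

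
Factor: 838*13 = 2^1*13^1*419^1=10894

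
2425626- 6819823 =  - 4394197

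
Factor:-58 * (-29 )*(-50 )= - 2^2*5^2*29^2 = - 84100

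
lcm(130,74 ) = 4810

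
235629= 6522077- 6286448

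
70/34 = 35/17  =  2.06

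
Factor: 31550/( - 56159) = - 2^1 * 5^2*89^( - 1 )= - 50/89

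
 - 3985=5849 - 9834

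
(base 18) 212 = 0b1010011100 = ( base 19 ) 1g3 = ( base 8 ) 1234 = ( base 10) 668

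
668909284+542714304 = 1211623588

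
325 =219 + 106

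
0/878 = 0 = 0.00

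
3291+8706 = 11997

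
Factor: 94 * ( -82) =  - 7708 = - 2^2*41^1*47^1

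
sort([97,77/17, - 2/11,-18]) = [ - 18, - 2/11, 77/17, 97]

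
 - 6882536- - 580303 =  - 6302233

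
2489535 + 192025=2681560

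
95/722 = 5/38 = 0.13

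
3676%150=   76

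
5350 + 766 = 6116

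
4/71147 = 4/71147 = 0.00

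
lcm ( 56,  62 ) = 1736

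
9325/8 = 9325/8 = 1165.62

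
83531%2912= 1995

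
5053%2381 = 291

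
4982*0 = 0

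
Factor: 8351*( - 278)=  - 2^1*7^1 * 139^1*1193^1 = -2321578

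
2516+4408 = 6924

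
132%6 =0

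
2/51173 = 2/51173= 0.00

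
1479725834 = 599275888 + 880449946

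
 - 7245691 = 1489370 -8735061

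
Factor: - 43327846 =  - 2^1*21663923^1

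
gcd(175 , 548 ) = 1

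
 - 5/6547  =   - 1 + 6542/6547 = - 0.00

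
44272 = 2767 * 16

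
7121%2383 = 2355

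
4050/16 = 253+1/8 = 253.12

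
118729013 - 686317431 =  - 567588418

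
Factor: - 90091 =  - 23^1*3917^1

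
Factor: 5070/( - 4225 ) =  - 6/5 = - 2^1*3^1 *5^( - 1)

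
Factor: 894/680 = 2^ ( - 2 )*3^1*5^ ( - 1)*17^ ( - 1)*149^1=447/340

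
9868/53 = 9868/53 = 186.19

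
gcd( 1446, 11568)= 1446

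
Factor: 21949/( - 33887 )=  - 467/721 = - 7^( - 1 )*103^( - 1 ) * 467^1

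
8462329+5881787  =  14344116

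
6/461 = 6/461 = 0.01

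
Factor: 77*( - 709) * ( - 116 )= 2^2*7^1 * 11^1*29^1 * 709^1 = 6332788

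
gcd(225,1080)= 45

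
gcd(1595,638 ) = 319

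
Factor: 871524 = 2^2*3^2*43^1 * 563^1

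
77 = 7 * 11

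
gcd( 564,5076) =564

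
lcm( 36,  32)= 288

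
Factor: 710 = 2^1*5^1*71^1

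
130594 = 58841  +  71753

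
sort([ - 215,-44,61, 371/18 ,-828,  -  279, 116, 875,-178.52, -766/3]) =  [ - 828, - 279,-766/3, - 215, - 178.52,-44, 371/18, 61,  116, 875]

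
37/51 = 37/51 = 0.73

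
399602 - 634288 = - 234686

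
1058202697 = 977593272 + 80609425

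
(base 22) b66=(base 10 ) 5462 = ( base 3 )21111022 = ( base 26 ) 822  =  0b1010101010110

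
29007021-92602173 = -63595152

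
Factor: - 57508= - 2^2*11^1* 1307^1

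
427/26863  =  427/26863 = 0.02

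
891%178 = 1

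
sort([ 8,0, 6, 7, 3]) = [0,3,6 , 7, 8 ] 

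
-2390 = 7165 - 9555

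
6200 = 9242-3042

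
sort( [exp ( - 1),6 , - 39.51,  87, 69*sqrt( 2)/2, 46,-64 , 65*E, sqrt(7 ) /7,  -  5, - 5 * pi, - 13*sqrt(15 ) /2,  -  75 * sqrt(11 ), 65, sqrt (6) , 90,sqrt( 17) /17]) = [ - 75*sqrt(11), - 64, - 39.51, -13*sqrt ( 15)/2, - 5*pi, - 5,sqrt( 17) /17, exp( - 1), sqrt(7)/7 , sqrt( 6 ), 6,46,69*sqrt( 2) /2,65, 87 , 90, 65 * E] 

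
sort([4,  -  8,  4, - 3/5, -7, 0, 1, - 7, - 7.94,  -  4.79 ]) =[ - 8, -7.94,-7 , - 7, - 4.79,-3/5 , 0, 1, 4,4 ] 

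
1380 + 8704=10084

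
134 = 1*134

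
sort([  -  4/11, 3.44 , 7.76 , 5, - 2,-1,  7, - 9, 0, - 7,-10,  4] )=[-10,-9 ,-7 , - 2,-1,-4/11, 0,3.44 , 4, 5, 7,7.76]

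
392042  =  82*4781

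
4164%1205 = 549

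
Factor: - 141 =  - 3^1*47^1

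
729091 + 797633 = 1526724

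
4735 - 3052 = 1683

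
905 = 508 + 397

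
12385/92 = 134 + 57/92=134.62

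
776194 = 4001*194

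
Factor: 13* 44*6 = 3432= 2^3*3^1*11^1* 13^1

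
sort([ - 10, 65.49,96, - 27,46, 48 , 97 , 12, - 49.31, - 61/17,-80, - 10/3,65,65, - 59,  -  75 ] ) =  [ - 80 , - 75,- 59, - 49.31,- 27, - 10, - 61/17, -10/3,12, 46, 48,65, 65, 65.49, 96,97 ] 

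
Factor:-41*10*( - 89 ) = 2^1*5^1*41^1*89^1 = 36490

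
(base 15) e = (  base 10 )14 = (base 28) e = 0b1110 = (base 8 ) 16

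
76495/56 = 1365 + 55/56 = 1365.98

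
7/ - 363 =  - 1+356/363 = - 0.02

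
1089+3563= 4652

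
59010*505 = 29800050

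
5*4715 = 23575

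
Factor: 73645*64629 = 3^2  *  5^1*11^1 * 13^1*43^1*103^1*167^1 = 4759602705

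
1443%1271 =172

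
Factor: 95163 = 3^1*31721^1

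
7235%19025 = 7235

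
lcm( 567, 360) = 22680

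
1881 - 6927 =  -5046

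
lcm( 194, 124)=12028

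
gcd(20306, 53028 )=2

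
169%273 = 169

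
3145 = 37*85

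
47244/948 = 3937/79= 49.84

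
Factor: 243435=3^1 * 5^1*16229^1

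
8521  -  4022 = 4499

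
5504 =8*688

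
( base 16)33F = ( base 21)1IC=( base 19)25e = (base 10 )831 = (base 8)1477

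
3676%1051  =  523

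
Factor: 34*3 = 102 = 2^1* 3^1*17^1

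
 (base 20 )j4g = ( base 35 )69v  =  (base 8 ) 17020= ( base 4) 1320100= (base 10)7696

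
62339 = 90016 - 27677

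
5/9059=5/9059 = 0.00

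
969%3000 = 969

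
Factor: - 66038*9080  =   - 599625040= - 2^4*  5^1  *7^1 * 53^1 * 89^1*227^1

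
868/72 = 12 + 1/18 = 12.06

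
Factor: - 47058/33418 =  - 69/49 = - 3^1*7^(-2)*23^1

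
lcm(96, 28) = 672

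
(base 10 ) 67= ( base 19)3A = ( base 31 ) 25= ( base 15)47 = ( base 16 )43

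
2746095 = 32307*85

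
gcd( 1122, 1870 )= 374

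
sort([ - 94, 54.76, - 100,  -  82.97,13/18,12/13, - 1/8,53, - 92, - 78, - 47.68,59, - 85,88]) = [ - 100, - 94, - 92, - 85,-82.97,-78, - 47.68, - 1/8, 13/18,12/13,  53, 54.76,59,88]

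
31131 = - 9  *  (-3459)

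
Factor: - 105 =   -  3^1*5^1*7^1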